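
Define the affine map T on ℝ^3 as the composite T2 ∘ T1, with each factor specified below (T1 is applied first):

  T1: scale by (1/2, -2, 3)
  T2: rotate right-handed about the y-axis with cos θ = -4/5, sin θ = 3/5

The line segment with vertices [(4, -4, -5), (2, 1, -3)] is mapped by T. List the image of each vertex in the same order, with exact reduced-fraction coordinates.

T1 scale by (1/2, -2, 3): (4, -4, -5) → (2, 8, -15); (2, 1, -3) → (1, -2, -9)
T2 rotate right-handed about the y-axis with cos θ = -4/5, sin θ = 3/5: (2, 8, -15) → (-53/5, 8, 54/5); (1, -2, -9) → (-31/5, -2, 33/5)

image vertices: (-53/5, 8, 54/5), (-31/5, -2, 33/5)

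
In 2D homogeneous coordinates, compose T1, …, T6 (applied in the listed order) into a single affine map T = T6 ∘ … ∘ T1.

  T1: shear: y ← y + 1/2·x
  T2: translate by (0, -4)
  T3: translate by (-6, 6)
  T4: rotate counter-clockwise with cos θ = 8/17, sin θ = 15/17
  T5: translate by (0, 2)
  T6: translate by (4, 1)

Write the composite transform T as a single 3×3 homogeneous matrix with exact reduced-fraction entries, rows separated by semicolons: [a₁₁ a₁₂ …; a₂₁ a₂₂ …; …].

T = [1/34 -15/17 -10/17; 19/17 8/17 -23/17; 0 0 1]

T1 = [1 0 0; 1/2 1 0; 0 0 1]
T2·T1 = [1 0 0; 1/2 1 -4; 0 0 1]
T3·…·T1 = [1 0 -6; 1/2 1 2; 0 0 1]
T4·…·T1 = [1/34 -15/17 -78/17; 19/17 8/17 -74/17; 0 0 1]
T5·…·T1 = [1/34 -15/17 -78/17; 19/17 8/17 -40/17; 0 0 1]
T6·…·T1 = [1/34 -15/17 -10/17; 19/17 8/17 -23/17; 0 0 1]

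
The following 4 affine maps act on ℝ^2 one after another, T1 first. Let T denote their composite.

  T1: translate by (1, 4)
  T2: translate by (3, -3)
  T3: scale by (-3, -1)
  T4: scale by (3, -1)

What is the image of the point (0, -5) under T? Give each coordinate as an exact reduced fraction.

T1 translate by (1, 4): (0, -5) → (1, -1)
T2 translate by (3, -3): (1, -1) → (4, -4)
T3 scale by (-3, -1): (4, -4) → (-12, 4)
T4 scale by (3, -1): (-12, 4) → (-36, -4)

T(p) = (-36, -4)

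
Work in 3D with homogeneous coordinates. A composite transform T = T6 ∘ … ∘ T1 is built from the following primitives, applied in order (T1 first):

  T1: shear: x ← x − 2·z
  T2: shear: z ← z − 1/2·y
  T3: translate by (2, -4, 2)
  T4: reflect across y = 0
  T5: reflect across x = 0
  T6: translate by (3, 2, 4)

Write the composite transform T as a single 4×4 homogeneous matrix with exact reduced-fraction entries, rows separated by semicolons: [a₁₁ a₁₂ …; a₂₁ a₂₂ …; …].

T1 = [1 0 -2 0; 0 1 0 0; 0 0 1 0; 0 0 0 1]
T2·T1 = [1 0 -2 0; 0 1 0 0; 0 -1/2 1 0; 0 0 0 1]
T3·…·T1 = [1 0 -2 2; 0 1 0 -4; 0 -1/2 1 2; 0 0 0 1]
T4·…·T1 = [1 0 -2 2; 0 -1 0 4; 0 -1/2 1 2; 0 0 0 1]
T5·…·T1 = [-1 0 2 -2; 0 -1 0 4; 0 -1/2 1 2; 0 0 0 1]
T6·…·T1 = [-1 0 2 1; 0 -1 0 6; 0 -1/2 1 6; 0 0 0 1]

T = [-1 0 2 1; 0 -1 0 6; 0 -1/2 1 6; 0 0 0 1]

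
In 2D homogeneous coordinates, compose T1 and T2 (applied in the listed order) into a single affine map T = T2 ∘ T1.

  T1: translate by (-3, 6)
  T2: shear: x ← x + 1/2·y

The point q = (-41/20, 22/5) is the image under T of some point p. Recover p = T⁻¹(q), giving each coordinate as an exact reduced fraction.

p = (-5/4, -8/5)

T1 = [1 0 -3; 0 1 6; 0 0 1]
T2·T1 = [1 1/2 0; 0 1 6; 0 0 1]
det M = 1; M⁻¹ = [1 -1/2 3; 0 1 -6; 0 0 1]
M⁻¹ · (-41/20, 22/5)ᵀ = (-5/4, -8/5)ᵀ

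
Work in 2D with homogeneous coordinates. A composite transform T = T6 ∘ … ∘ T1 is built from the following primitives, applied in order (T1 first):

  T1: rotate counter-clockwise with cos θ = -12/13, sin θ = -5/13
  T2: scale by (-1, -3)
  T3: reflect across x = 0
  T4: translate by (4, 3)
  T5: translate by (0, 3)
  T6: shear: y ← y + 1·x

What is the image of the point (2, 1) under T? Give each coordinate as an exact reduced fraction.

T(p) = (33/13, 177/13)

T1 rotate counter-clockwise with cos θ = -12/13, sin θ = -5/13: (2, 1) → (-19/13, -22/13)
T2 scale by (-1, -3): (-19/13, -22/13) → (19/13, 66/13)
T3 reflect across x = 0: (19/13, 66/13) → (-19/13, 66/13)
T4 translate by (4, 3): (-19/13, 66/13) → (33/13, 105/13)
T5 translate by (0, 3): (33/13, 105/13) → (33/13, 144/13)
T6 shear: y ← y + 1·x: (33/13, 144/13) → (33/13, 177/13)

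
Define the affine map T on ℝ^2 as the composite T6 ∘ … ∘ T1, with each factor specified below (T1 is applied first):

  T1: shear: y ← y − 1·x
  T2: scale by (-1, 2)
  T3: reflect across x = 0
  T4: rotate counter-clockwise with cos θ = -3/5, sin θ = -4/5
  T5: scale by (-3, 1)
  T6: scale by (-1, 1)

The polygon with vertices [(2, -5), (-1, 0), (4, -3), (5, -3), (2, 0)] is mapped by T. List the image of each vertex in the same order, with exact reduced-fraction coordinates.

T1 shear: y ← y − 1·x: (2, -5) → (2, -7); (-1, 0) → (-1, 1); (4, -3) → (4, -7); (5, -3) → (5, -8); (2, 0) → (2, -2)
T2 scale by (-1, 2): (2, -7) → (-2, -14); (-1, 1) → (1, 2); (4, -7) → (-4, -14); (5, -8) → (-5, -16); (2, -2) → (-2, -4)
T3 reflect across x = 0: (-2, -14) → (2, -14); (1, 2) → (-1, 2); (-4, -14) → (4, -14); (-5, -16) → (5, -16); (-2, -4) → (2, -4)
T4 rotate counter-clockwise with cos θ = -3/5, sin θ = -4/5: (2, -14) → (-62/5, 34/5); (-1, 2) → (11/5, -2/5); (4, -14) → (-68/5, 26/5); (5, -16) → (-79/5, 28/5); (2, -4) → (-22/5, 4/5)
T5 scale by (-3, 1): (-62/5, 34/5) → (186/5, 34/5); (11/5, -2/5) → (-33/5, -2/5); (-68/5, 26/5) → (204/5, 26/5); (-79/5, 28/5) → (237/5, 28/5); (-22/5, 4/5) → (66/5, 4/5)
T6 scale by (-1, 1): (186/5, 34/5) → (-186/5, 34/5); (-33/5, -2/5) → (33/5, -2/5); (204/5, 26/5) → (-204/5, 26/5); (237/5, 28/5) → (-237/5, 28/5); (66/5, 4/5) → (-66/5, 4/5)

image vertices: (-186/5, 34/5), (33/5, -2/5), (-204/5, 26/5), (-237/5, 28/5), (-66/5, 4/5)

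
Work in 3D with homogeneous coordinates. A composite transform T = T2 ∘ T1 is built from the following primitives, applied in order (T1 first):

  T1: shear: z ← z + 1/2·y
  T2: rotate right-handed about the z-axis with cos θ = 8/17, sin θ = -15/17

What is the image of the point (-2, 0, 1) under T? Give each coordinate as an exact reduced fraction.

T(p) = (-16/17, 30/17, 1)

T1 shear: z ← z + 1/2·y: (-2, 0, 1) → (-2, 0, 1)
T2 rotate right-handed about the z-axis with cos θ = 8/17, sin θ = -15/17: (-2, 0, 1) → (-16/17, 30/17, 1)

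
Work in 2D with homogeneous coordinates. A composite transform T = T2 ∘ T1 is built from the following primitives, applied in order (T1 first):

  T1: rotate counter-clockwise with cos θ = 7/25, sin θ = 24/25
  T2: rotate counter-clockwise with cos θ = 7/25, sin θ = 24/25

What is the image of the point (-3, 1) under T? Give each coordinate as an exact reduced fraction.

T1 rotate counter-clockwise with cos θ = 7/25, sin θ = 24/25: (-3, 1) → (-9/5, -13/5)
T2 rotate counter-clockwise with cos θ = 7/25, sin θ = 24/25: (-9/5, -13/5) → (249/125, -307/125)

T(p) = (249/125, -307/125)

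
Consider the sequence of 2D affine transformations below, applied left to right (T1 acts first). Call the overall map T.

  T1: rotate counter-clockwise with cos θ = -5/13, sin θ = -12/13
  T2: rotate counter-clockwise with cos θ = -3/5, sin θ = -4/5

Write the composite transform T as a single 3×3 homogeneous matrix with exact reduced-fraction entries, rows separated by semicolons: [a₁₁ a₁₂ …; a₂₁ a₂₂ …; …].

T = [-33/65 -56/65 0; 56/65 -33/65 0; 0 0 1]

T1 = [-5/13 12/13 0; -12/13 -5/13 0; 0 0 1]
T2·T1 = [-33/65 -56/65 0; 56/65 -33/65 0; 0 0 1]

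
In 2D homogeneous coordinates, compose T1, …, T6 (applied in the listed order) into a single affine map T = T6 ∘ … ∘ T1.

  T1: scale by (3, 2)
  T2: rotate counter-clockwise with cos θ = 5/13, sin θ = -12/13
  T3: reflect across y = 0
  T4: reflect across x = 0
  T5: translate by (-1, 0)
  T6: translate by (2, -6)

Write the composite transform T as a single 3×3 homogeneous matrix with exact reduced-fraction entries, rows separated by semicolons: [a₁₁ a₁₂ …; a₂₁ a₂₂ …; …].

T = [-15/13 -24/13 1; 36/13 -10/13 -6; 0 0 1]

T1 = [3 0 0; 0 2 0; 0 0 1]
T2·T1 = [15/13 24/13 0; -36/13 10/13 0; 0 0 1]
T3·…·T1 = [15/13 24/13 0; 36/13 -10/13 0; 0 0 1]
T4·…·T1 = [-15/13 -24/13 0; 36/13 -10/13 0; 0 0 1]
T5·…·T1 = [-15/13 -24/13 -1; 36/13 -10/13 0; 0 0 1]
T6·…·T1 = [-15/13 -24/13 1; 36/13 -10/13 -6; 0 0 1]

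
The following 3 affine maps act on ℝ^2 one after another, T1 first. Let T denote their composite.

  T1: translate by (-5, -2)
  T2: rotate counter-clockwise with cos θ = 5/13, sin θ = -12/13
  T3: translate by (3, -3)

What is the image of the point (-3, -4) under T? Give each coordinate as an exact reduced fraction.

T1 translate by (-5, -2): (-3, -4) → (-8, -6)
T2 rotate counter-clockwise with cos θ = 5/13, sin θ = -12/13: (-8, -6) → (-112/13, 66/13)
T3 translate by (3, -3): (-112/13, 66/13) → (-73/13, 27/13)

T(p) = (-73/13, 27/13)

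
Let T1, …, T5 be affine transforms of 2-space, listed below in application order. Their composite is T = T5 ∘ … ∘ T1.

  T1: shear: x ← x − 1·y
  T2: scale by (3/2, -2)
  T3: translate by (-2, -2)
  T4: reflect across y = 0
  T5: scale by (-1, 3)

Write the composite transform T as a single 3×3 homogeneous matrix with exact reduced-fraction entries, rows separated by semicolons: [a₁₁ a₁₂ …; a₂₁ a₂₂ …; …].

T1 = [1 -1 0; 0 1 0; 0 0 1]
T2·T1 = [3/2 -3/2 0; 0 -2 0; 0 0 1]
T3·…·T1 = [3/2 -3/2 -2; 0 -2 -2; 0 0 1]
T4·…·T1 = [3/2 -3/2 -2; 0 2 2; 0 0 1]
T5·…·T1 = [-3/2 3/2 2; 0 6 6; 0 0 1]

T = [-3/2 3/2 2; 0 6 6; 0 0 1]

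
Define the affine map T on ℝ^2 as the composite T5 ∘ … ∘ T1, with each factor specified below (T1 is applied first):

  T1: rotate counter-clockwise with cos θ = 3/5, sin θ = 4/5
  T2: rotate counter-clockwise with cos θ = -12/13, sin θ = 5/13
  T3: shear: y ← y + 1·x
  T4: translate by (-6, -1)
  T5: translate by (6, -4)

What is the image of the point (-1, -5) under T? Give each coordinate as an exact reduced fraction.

T(p) = (-109/65, -121/65)

T1 rotate counter-clockwise with cos θ = 3/5, sin θ = 4/5: (-1, -5) → (17/5, -19/5)
T2 rotate counter-clockwise with cos θ = -12/13, sin θ = 5/13: (17/5, -19/5) → (-109/65, 313/65)
T3 shear: y ← y + 1·x: (-109/65, 313/65) → (-109/65, 204/65)
T4 translate by (-6, -1): (-109/65, 204/65) → (-499/65, 139/65)
T5 translate by (6, -4): (-499/65, 139/65) → (-109/65, -121/65)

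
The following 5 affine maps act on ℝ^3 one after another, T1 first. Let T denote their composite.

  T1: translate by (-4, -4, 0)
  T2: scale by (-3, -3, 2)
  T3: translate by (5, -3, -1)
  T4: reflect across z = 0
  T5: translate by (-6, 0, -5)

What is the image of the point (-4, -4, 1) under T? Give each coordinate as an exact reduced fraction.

T1 translate by (-4, -4, 0): (-4, -4, 1) → (-8, -8, 1)
T2 scale by (-3, -3, 2): (-8, -8, 1) → (24, 24, 2)
T3 translate by (5, -3, -1): (24, 24, 2) → (29, 21, 1)
T4 reflect across z = 0: (29, 21, 1) → (29, 21, -1)
T5 translate by (-6, 0, -5): (29, 21, -1) → (23, 21, -6)

T(p) = (23, 21, -6)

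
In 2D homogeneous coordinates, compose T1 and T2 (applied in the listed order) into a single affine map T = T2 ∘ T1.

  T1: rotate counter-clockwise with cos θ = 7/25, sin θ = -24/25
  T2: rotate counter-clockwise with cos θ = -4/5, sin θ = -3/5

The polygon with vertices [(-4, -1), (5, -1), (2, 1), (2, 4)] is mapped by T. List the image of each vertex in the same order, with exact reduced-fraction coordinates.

T1 rotate counter-clockwise with cos θ = 7/25, sin θ = -24/25: (-4, -1) → (-52/25, 89/25); (5, -1) → (11/25, -127/25); (2, 1) → (38/25, -41/25); (2, 4) → (22/5, -4/5)
T2 rotate counter-clockwise with cos θ = -4/5, sin θ = -3/5: (-52/25, 89/25) → (19/5, -8/5); (11/25, -127/25) → (-17/5, 19/5); (38/25, -41/25) → (-11/5, 2/5); (22/5, -4/5) → (-4, -2)

image vertices: (19/5, -8/5), (-17/5, 19/5), (-11/5, 2/5), (-4, -2)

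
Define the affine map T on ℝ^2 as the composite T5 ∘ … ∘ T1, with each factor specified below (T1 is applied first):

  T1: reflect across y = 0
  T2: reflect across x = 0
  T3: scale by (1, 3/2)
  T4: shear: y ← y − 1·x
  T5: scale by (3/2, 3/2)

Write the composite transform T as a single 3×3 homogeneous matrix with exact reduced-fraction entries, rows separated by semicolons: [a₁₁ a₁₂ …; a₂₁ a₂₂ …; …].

T = [-3/2 0 0; 3/2 -9/4 0; 0 0 1]

T1 = [1 0 0; 0 -1 0; 0 0 1]
T2·T1 = [-1 0 0; 0 -1 0; 0 0 1]
T3·…·T1 = [-1 0 0; 0 -3/2 0; 0 0 1]
T4·…·T1 = [-1 0 0; 1 -3/2 0; 0 0 1]
T5·…·T1 = [-3/2 0 0; 3/2 -9/4 0; 0 0 1]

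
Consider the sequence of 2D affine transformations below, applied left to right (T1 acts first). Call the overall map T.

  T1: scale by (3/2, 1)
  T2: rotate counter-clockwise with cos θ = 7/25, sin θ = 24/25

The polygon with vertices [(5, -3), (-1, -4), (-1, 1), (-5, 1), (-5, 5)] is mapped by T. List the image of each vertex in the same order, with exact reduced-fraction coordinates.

T1 scale by (3/2, 1): (5, -3) → (15/2, -3); (-1, -4) → (-3/2, -4); (-1, 1) → (-3/2, 1); (-5, 1) → (-15/2, 1); (-5, 5) → (-15/2, 5)
T2 rotate counter-clockwise with cos θ = 7/25, sin θ = 24/25: (15/2, -3) → (249/50, 159/25); (-3/2, -4) → (171/50, -64/25); (-3/2, 1) → (-69/50, -29/25); (-15/2, 1) → (-153/50, -173/25); (-15/2, 5) → (-69/10, -29/5)

image vertices: (249/50, 159/25), (171/50, -64/25), (-69/50, -29/25), (-153/50, -173/25), (-69/10, -29/5)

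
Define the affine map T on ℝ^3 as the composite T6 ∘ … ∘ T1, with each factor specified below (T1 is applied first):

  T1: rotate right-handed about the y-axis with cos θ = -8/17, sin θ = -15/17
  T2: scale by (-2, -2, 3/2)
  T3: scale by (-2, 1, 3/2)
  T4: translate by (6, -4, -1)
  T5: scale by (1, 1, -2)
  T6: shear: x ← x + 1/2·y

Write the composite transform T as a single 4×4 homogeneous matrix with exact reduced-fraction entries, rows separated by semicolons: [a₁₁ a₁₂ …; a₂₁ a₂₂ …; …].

T1 = [-8/17 0 -15/17 0; 0 1 0 0; 15/17 0 -8/17 0; 0 0 0 1]
T2·T1 = [16/17 0 30/17 0; 0 -2 0 0; 45/34 0 -12/17 0; 0 0 0 1]
T3·…·T1 = [-32/17 0 -60/17 0; 0 -2 0 0; 135/68 0 -18/17 0; 0 0 0 1]
T4·…·T1 = [-32/17 0 -60/17 6; 0 -2 0 -4; 135/68 0 -18/17 -1; 0 0 0 1]
T5·…·T1 = [-32/17 0 -60/17 6; 0 -2 0 -4; -135/34 0 36/17 2; 0 0 0 1]
T6·…·T1 = [-32/17 -1 -60/17 4; 0 -2 0 -4; -135/34 0 36/17 2; 0 0 0 1]

T = [-32/17 -1 -60/17 4; 0 -2 0 -4; -135/34 0 36/17 2; 0 0 0 1]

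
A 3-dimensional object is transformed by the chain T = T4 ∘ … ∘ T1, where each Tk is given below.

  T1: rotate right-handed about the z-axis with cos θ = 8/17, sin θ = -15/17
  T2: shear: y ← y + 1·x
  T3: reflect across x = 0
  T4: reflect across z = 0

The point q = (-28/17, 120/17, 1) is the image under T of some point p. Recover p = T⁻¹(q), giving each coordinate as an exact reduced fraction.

p = (-4, 4, -1)

T1 = [8/17 15/17 0 0; -15/17 8/17 0 0; 0 0 1 0; 0 0 0 1]
T2·T1 = [8/17 15/17 0 0; -7/17 23/17 0 0; 0 0 1 0; 0 0 0 1]
T3·…·T1 = [-8/17 -15/17 0 0; -7/17 23/17 0 0; 0 0 1 0; 0 0 0 1]
T4·…·T1 = [-8/17 -15/17 0 0; -7/17 23/17 0 0; 0 0 -1 0; 0 0 0 1]
det M = 1; M⁻¹ = [-23/17 -15/17 0 0; -7/17 8/17 0 0; 0 0 -1 0; 0 0 0 1]
M⁻¹ · (-28/17, 120/17, 1)ᵀ = (-4, 4, -1)ᵀ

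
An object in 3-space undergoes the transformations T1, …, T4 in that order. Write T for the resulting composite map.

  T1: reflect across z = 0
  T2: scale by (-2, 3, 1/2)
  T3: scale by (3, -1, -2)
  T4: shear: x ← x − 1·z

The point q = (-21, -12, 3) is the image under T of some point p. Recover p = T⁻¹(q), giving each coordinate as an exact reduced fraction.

T1 = [1 0 0 0; 0 1 0 0; 0 0 -1 0; 0 0 0 1]
T2·T1 = [-2 0 0 0; 0 3 0 0; 0 0 -1/2 0; 0 0 0 1]
T3·…·T1 = [-6 0 0 0; 0 -3 0 0; 0 0 1 0; 0 0 0 1]
T4·…·T1 = [-6 0 -1 0; 0 -3 0 0; 0 0 1 0; 0 0 0 1]
det M = 18; M⁻¹ = [-1/6 0 -1/6 0; 0 -1/3 0 0; 0 0 1 0; 0 0 0 1]
M⁻¹ · (-21, -12, 3)ᵀ = (3, 4, 3)ᵀ

p = (3, 4, 3)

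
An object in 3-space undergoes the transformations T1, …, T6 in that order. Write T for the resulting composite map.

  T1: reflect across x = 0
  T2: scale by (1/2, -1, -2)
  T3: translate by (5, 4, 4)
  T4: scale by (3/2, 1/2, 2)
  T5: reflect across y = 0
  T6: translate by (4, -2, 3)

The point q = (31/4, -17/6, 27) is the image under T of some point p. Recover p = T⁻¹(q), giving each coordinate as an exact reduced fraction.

p = (5, 7/3, -4)

T1 = [-1 0 0 0; 0 1 0 0; 0 0 1 0; 0 0 0 1]
T2·T1 = [-1/2 0 0 0; 0 -1 0 0; 0 0 -2 0; 0 0 0 1]
T3·…·T1 = [-1/2 0 0 5; 0 -1 0 4; 0 0 -2 4; 0 0 0 1]
T4·…·T1 = [-3/4 0 0 15/2; 0 -1/2 0 2; 0 0 -4 8; 0 0 0 1]
T5·…·T1 = [-3/4 0 0 15/2; 0 1/2 0 -2; 0 0 -4 8; 0 0 0 1]
T6·…·T1 = [-3/4 0 0 23/2; 0 1/2 0 -4; 0 0 -4 11; 0 0 0 1]
det M = 3/2; M⁻¹ = [-4/3 0 0 46/3; 0 2 0 8; 0 0 -1/4 11/4; 0 0 0 1]
M⁻¹ · (31/4, -17/6, 27)ᵀ = (5, 7/3, -4)ᵀ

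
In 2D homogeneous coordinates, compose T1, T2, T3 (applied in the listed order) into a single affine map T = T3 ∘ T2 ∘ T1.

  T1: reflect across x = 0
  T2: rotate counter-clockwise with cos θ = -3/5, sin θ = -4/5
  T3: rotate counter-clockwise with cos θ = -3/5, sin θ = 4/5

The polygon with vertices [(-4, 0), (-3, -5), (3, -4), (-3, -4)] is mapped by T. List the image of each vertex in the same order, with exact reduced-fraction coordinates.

T1 reflect across x = 0: (-4, 0) → (4, 0); (-3, -5) → (3, -5); (3, -4) → (-3, -4); (-3, -4) → (3, -4)
T2 rotate counter-clockwise with cos θ = -3/5, sin θ = -4/5: (4, 0) → (-12/5, -16/5); (3, -5) → (-29/5, 3/5); (-3, -4) → (-7/5, 24/5); (3, -4) → (-5, 0)
T3 rotate counter-clockwise with cos θ = -3/5, sin θ = 4/5: (-12/5, -16/5) → (4, 0); (-29/5, 3/5) → (3, -5); (-7/5, 24/5) → (-3, -4); (-5, 0) → (3, -4)

image vertices: (4, 0), (3, -5), (-3, -4), (3, -4)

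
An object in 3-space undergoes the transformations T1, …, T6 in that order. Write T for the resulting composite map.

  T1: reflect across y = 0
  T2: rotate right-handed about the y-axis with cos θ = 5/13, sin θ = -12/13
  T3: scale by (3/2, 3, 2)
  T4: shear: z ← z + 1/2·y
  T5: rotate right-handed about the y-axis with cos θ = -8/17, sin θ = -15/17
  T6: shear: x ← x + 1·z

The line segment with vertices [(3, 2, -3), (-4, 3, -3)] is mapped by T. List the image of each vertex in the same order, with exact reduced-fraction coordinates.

T1 reflect across y = 0: (3, 2, -3) → (3, -2, -3); (-4, 3, -3) → (-4, -3, -3)
T2 rotate right-handed about the y-axis with cos θ = 5/13, sin θ = -12/13: (3, -2, -3) → (51/13, -2, 21/13); (-4, -3, -3) → (16/13, -3, -63/13)
T3 scale by (3/2, 3, 2): (51/13, -2, 21/13) → (153/26, -6, 42/13); (16/13, -3, -63/13) → (24/13, -9, -126/13)
T4 shear: z ← z + 1/2·y: (153/26, -6, 42/13) → (153/26, -6, 3/13); (24/13, -9, -126/13) → (24/13, -9, -369/26)
T5 rotate right-handed about the y-axis with cos θ = -8/17, sin θ = -15/17: (153/26, -6, 3/13) → (-657/221, -6, 2247/442); (24/13, -9, -369/26) → (303/26, -9, 108/13)
T6 shear: x ← x + 1·z: (-657/221, -6, 2247/442) → (933/442, -6, 2247/442); (303/26, -9, 108/13) → (519/26, -9, 108/13)

image vertices: (933/442, -6, 2247/442), (519/26, -9, 108/13)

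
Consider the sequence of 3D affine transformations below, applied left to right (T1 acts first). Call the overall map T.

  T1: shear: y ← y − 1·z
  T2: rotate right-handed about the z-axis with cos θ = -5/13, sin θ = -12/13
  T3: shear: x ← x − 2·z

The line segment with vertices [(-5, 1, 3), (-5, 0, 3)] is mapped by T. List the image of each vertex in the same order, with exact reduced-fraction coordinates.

image vertices: (-77/13, 70/13, 3), (-89/13, 75/13, 3)

T1 shear: y ← y − 1·z: (-5, 1, 3) → (-5, -2, 3); (-5, 0, 3) → (-5, -3, 3)
T2 rotate right-handed about the z-axis with cos θ = -5/13, sin θ = -12/13: (-5, -2, 3) → (1/13, 70/13, 3); (-5, -3, 3) → (-11/13, 75/13, 3)
T3 shear: x ← x − 2·z: (1/13, 70/13, 3) → (-77/13, 70/13, 3); (-11/13, 75/13, 3) → (-89/13, 75/13, 3)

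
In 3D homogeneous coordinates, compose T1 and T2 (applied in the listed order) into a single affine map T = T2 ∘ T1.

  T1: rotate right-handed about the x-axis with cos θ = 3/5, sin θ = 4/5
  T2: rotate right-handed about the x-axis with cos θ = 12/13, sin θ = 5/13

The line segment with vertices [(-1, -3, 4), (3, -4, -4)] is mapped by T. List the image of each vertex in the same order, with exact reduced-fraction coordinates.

image vertices: (-1, -60/13, -25/13), (3, 188/65, -316/65)

T1 rotate right-handed about the x-axis with cos θ = 3/5, sin θ = 4/5: (-1, -3, 4) → (-1, -5, 0); (3, -4, -4) → (3, 4/5, -28/5)
T2 rotate right-handed about the x-axis with cos θ = 12/13, sin θ = 5/13: (-1, -5, 0) → (-1, -60/13, -25/13); (3, 4/5, -28/5) → (3, 188/65, -316/65)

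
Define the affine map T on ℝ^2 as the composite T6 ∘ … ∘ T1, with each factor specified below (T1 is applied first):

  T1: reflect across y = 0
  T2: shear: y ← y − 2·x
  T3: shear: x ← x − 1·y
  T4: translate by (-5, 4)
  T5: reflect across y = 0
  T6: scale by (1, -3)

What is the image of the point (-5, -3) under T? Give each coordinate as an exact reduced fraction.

T(p) = (-23, 51)

T1 reflect across y = 0: (-5, -3) → (-5, 3)
T2 shear: y ← y − 2·x: (-5, 3) → (-5, 13)
T3 shear: x ← x − 1·y: (-5, 13) → (-18, 13)
T4 translate by (-5, 4): (-18, 13) → (-23, 17)
T5 reflect across y = 0: (-23, 17) → (-23, -17)
T6 scale by (1, -3): (-23, -17) → (-23, 51)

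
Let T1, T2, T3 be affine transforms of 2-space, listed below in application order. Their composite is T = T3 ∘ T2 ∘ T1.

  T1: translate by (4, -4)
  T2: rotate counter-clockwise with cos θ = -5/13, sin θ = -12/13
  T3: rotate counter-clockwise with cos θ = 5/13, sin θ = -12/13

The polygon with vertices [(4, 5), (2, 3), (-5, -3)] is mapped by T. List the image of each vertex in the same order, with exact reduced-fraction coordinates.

image vertices: (-8, -1), (-6, 1), (1, 7)

T1 translate by (4, -4): (4, 5) → (8, 1); (2, 3) → (6, -1); (-5, -3) → (-1, -7)
T2 rotate counter-clockwise with cos θ = -5/13, sin θ = -12/13: (8, 1) → (-28/13, -101/13); (6, -1) → (-42/13, -67/13); (-1, -7) → (-79/13, 47/13)
T3 rotate counter-clockwise with cos θ = 5/13, sin θ = -12/13: (-28/13, -101/13) → (-8, -1); (-42/13, -67/13) → (-6, 1); (-79/13, 47/13) → (1, 7)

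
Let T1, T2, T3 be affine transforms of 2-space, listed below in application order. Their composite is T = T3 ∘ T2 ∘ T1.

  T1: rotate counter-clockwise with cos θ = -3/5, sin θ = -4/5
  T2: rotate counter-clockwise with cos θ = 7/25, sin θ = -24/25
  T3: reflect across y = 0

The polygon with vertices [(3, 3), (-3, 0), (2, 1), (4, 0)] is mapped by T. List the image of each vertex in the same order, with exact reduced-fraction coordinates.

image vertices: (-483/125, 219/125), (351/125, 132/125), (-278/125, 29/125), (-468/125, -176/125)

T1 rotate counter-clockwise with cos θ = -3/5, sin θ = -4/5: (3, 3) → (3/5, -21/5); (-3, 0) → (9/5, 12/5); (2, 1) → (-2/5, -11/5); (4, 0) → (-12/5, -16/5)
T2 rotate counter-clockwise with cos θ = 7/25, sin θ = -24/25: (3/5, -21/5) → (-483/125, -219/125); (9/5, 12/5) → (351/125, -132/125); (-2/5, -11/5) → (-278/125, -29/125); (-12/5, -16/5) → (-468/125, 176/125)
T3 reflect across y = 0: (-483/125, -219/125) → (-483/125, 219/125); (351/125, -132/125) → (351/125, 132/125); (-278/125, -29/125) → (-278/125, 29/125); (-468/125, 176/125) → (-468/125, -176/125)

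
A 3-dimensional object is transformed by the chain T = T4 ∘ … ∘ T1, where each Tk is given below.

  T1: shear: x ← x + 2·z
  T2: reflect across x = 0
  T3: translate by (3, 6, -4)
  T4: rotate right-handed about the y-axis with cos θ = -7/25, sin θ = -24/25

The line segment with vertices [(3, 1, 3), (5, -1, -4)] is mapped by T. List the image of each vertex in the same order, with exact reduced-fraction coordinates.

T1 shear: x ← x + 2·z: (3, 1, 3) → (9, 1, 3); (5, -1, -4) → (-3, -1, -4)
T2 reflect across x = 0: (9, 1, 3) → (-9, 1, 3); (-3, -1, -4) → (3, -1, -4)
T3 translate by (3, 6, -4): (-9, 1, 3) → (-6, 7, -1); (3, -1, -4) → (6, 5, -8)
T4 rotate right-handed about the y-axis with cos θ = -7/25, sin θ = -24/25: (-6, 7, -1) → (66/25, 7, -137/25); (6, 5, -8) → (6, 5, 8)

image vertices: (66/25, 7, -137/25), (6, 5, 8)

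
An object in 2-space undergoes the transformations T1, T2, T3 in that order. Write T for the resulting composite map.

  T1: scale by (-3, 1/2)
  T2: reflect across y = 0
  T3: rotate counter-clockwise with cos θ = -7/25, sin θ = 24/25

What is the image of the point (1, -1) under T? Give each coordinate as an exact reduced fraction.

T(p) = (9/25, -151/50)

T1 scale by (-3, 1/2): (1, -1) → (-3, -1/2)
T2 reflect across y = 0: (-3, -1/2) → (-3, 1/2)
T3 rotate counter-clockwise with cos θ = -7/25, sin θ = 24/25: (-3, 1/2) → (9/25, -151/50)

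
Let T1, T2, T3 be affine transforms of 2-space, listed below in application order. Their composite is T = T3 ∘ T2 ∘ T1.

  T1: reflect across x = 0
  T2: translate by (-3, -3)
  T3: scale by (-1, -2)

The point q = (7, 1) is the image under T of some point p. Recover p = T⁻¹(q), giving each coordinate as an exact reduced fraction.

p = (4, 5/2)

T1 = [-1 0 0; 0 1 0; 0 0 1]
T2·T1 = [-1 0 -3; 0 1 -3; 0 0 1]
T3·…·T1 = [1 0 3; 0 -2 6; 0 0 1]
det M = -2; M⁻¹ = [1 0 -3; 0 -1/2 3; 0 0 1]
M⁻¹ · (7, 1)ᵀ = (4, 5/2)ᵀ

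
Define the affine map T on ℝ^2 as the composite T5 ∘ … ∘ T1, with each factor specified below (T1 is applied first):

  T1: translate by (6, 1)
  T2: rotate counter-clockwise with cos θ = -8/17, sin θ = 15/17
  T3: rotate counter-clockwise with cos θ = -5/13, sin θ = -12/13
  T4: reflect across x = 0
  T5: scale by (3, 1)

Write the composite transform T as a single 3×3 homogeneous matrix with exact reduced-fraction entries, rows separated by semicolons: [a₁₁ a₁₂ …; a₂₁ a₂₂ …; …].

T1 = [1 0 6; 0 1 1; 0 0 1]
T2·T1 = [-8/17 -15/17 -63/17; 15/17 -8/17 82/17; 0 0 1]
T3·…·T1 = [220/221 -21/221 1299/221; 21/221 220/221 346/221; 0 0 1]
T4·…·T1 = [-220/221 21/221 -1299/221; 21/221 220/221 346/221; 0 0 1]
T5·…·T1 = [-660/221 63/221 -3897/221; 21/221 220/221 346/221; 0 0 1]

T = [-660/221 63/221 -3897/221; 21/221 220/221 346/221; 0 0 1]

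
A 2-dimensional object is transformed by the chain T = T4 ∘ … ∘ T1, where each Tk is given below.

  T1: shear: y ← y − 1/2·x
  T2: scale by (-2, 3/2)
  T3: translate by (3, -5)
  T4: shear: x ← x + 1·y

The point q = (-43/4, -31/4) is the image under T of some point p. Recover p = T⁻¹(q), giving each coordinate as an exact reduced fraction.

T1 = [1 0 0; -1/2 1 0; 0 0 1]
T2·T1 = [-2 0 0; -3/4 3/2 0; 0 0 1]
T3·…·T1 = [-2 0 3; -3/4 3/2 -5; 0 0 1]
T4·…·T1 = [-11/4 3/2 -2; -3/4 3/2 -5; 0 0 1]
det M = -3; M⁻¹ = [-1/2 1/2 3/2; -1/4 11/12 49/12; 0 0 1]
M⁻¹ · (-43/4, -31/4)ᵀ = (3, -1/3)ᵀ

p = (3, -1/3)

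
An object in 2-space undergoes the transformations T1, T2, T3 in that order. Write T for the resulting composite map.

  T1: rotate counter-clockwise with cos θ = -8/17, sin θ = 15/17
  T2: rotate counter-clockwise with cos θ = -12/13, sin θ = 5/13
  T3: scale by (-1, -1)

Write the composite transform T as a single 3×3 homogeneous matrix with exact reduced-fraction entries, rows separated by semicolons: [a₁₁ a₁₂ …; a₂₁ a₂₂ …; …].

T = [-21/221 -220/221 0; 220/221 -21/221 0; 0 0 1]

T1 = [-8/17 -15/17 0; 15/17 -8/17 0; 0 0 1]
T2·T1 = [21/221 220/221 0; -220/221 21/221 0; 0 0 1]
T3·…·T1 = [-21/221 -220/221 0; 220/221 -21/221 0; 0 0 1]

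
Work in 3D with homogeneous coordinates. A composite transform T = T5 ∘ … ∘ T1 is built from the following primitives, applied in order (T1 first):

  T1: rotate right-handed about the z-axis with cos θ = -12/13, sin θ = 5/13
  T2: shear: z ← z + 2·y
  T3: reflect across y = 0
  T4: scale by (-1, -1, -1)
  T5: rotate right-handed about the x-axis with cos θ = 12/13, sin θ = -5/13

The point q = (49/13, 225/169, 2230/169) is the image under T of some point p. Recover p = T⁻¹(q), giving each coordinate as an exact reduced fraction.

T1 = [-12/13 -5/13 0 0; 5/13 -12/13 0 0; 0 0 1 0; 0 0 0 1]
T2·T1 = [-12/13 -5/13 0 0; 5/13 -12/13 0 0; 10/13 -24/13 1 0; 0 0 0 1]
T3·…·T1 = [-12/13 -5/13 0 0; -5/13 12/13 0 0; 10/13 -24/13 1 0; 0 0 0 1]
T4·…·T1 = [12/13 5/13 0 0; 5/13 -12/13 0 0; -10/13 24/13 -1 0; 0 0 0 1]
T5·…·T1 = [12/13 5/13 0 0; 10/169 -24/169 -5/13 0; -145/169 348/169 -12/13 0; 0 0 0 1]
det M = 1; M⁻¹ = [12/13 60/169 -25/169 0; 5/13 -144/169 60/169 0; 0 -29/13 -2/13 0; 0 0 0 1]
M⁻¹ · (49/13, 225/169, 2230/169)ᵀ = (2, 5, -5)ᵀ

p = (2, 5, -5)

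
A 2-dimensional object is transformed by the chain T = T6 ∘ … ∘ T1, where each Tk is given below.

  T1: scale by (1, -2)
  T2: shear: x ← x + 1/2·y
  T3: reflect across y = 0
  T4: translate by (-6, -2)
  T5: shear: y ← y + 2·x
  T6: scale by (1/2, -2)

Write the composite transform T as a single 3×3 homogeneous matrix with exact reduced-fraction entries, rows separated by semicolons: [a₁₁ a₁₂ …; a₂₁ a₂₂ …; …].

T = [1/2 -1/2 -3; -4 0 28; 0 0 1]

T1 = [1 0 0; 0 -2 0; 0 0 1]
T2·T1 = [1 -1 0; 0 -2 0; 0 0 1]
T3·…·T1 = [1 -1 0; 0 2 0; 0 0 1]
T4·…·T1 = [1 -1 -6; 0 2 -2; 0 0 1]
T5·…·T1 = [1 -1 -6; 2 0 -14; 0 0 1]
T6·…·T1 = [1/2 -1/2 -3; -4 0 28; 0 0 1]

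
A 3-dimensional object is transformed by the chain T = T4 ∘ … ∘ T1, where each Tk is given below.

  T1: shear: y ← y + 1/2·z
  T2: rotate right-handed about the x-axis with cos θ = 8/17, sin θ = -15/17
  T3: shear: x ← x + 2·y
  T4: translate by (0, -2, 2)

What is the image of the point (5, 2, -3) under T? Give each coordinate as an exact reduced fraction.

T(p) = (3/17, -75/17, 5/34)

T1 shear: y ← y + 1/2·z: (5, 2, -3) → (5, 1/2, -3)
T2 rotate right-handed about the x-axis with cos θ = 8/17, sin θ = -15/17: (5, 1/2, -3) → (5, -41/17, -63/34)
T3 shear: x ← x + 2·y: (5, -41/17, -63/34) → (3/17, -41/17, -63/34)
T4 translate by (0, -2, 2): (3/17, -41/17, -63/34) → (3/17, -75/17, 5/34)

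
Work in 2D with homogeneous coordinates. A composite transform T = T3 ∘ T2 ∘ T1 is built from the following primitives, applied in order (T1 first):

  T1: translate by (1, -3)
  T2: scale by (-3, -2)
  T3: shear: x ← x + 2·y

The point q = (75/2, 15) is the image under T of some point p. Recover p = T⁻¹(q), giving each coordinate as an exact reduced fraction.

p = (-7/2, -9/2)

T1 = [1 0 1; 0 1 -3; 0 0 1]
T2·T1 = [-3 0 -3; 0 -2 6; 0 0 1]
T3·…·T1 = [-3 -4 9; 0 -2 6; 0 0 1]
det M = 6; M⁻¹ = [-1/3 2/3 -1; 0 -1/2 3; 0 0 1]
M⁻¹ · (75/2, 15)ᵀ = (-7/2, -9/2)ᵀ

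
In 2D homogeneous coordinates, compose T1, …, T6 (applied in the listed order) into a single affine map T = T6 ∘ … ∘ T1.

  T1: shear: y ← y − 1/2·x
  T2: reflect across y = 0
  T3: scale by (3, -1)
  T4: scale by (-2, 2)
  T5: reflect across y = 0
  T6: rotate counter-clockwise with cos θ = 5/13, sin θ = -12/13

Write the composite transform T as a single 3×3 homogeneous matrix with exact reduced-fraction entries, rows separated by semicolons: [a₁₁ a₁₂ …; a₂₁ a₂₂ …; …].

T = [-18/13 -24/13 0; 77/13 -10/13 0; 0 0 1]

T1 = [1 0 0; -1/2 1 0; 0 0 1]
T2·T1 = [1 0 0; 1/2 -1 0; 0 0 1]
T3·…·T1 = [3 0 0; -1/2 1 0; 0 0 1]
T4·…·T1 = [-6 0 0; -1 2 0; 0 0 1]
T5·…·T1 = [-6 0 0; 1 -2 0; 0 0 1]
T6·…·T1 = [-18/13 -24/13 0; 77/13 -10/13 0; 0 0 1]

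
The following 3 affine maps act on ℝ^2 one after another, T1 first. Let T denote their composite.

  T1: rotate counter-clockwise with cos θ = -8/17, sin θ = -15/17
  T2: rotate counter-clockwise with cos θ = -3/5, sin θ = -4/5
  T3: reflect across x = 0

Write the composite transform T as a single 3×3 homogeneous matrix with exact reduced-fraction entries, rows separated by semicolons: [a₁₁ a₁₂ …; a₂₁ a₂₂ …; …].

T = [36/85 77/85 0; 77/85 -36/85 0; 0 0 1]

T1 = [-8/17 15/17 0; -15/17 -8/17 0; 0 0 1]
T2·T1 = [-36/85 -77/85 0; 77/85 -36/85 0; 0 0 1]
T3·…·T1 = [36/85 77/85 0; 77/85 -36/85 0; 0 0 1]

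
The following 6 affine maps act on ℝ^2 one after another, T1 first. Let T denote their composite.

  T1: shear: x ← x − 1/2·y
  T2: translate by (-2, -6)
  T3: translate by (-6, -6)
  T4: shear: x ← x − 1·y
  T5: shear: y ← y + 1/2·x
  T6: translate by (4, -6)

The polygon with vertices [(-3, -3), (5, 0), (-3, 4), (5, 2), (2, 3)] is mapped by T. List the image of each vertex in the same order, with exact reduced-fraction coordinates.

T1 shear: x ← x − 1/2·y: (-3, -3) → (-3/2, -3); (5, 0) → (5, 0); (-3, 4) → (-5, 4); (5, 2) → (4, 2); (2, 3) → (1/2, 3)
T2 translate by (-2, -6): (-3/2, -3) → (-7/2, -9); (5, 0) → (3, -6); (-5, 4) → (-7, -2); (4, 2) → (2, -4); (1/2, 3) → (-3/2, -3)
T3 translate by (-6, -6): (-7/2, -9) → (-19/2, -15); (3, -6) → (-3, -12); (-7, -2) → (-13, -8); (2, -4) → (-4, -10); (-3/2, -3) → (-15/2, -9)
T4 shear: x ← x − 1·y: (-19/2, -15) → (11/2, -15); (-3, -12) → (9, -12); (-13, -8) → (-5, -8); (-4, -10) → (6, -10); (-15/2, -9) → (3/2, -9)
T5 shear: y ← y + 1/2·x: (11/2, -15) → (11/2, -49/4); (9, -12) → (9, -15/2); (-5, -8) → (-5, -21/2); (6, -10) → (6, -7); (3/2, -9) → (3/2, -33/4)
T6 translate by (4, -6): (11/2, -49/4) → (19/2, -73/4); (9, -15/2) → (13, -27/2); (-5, -21/2) → (-1, -33/2); (6, -7) → (10, -13); (3/2, -33/4) → (11/2, -57/4)

image vertices: (19/2, -73/4), (13, -27/2), (-1, -33/2), (10, -13), (11/2, -57/4)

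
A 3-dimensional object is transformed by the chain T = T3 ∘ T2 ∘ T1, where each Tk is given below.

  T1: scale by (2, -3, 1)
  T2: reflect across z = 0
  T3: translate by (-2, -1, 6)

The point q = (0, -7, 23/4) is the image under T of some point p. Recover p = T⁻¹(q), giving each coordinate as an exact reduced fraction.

p = (1, 2, 1/4)

T1 = [2 0 0 0; 0 -3 0 0; 0 0 1 0; 0 0 0 1]
T2·T1 = [2 0 0 0; 0 -3 0 0; 0 0 -1 0; 0 0 0 1]
T3·…·T1 = [2 0 0 -2; 0 -3 0 -1; 0 0 -1 6; 0 0 0 1]
det M = 6; M⁻¹ = [1/2 0 0 1; 0 -1/3 0 -1/3; 0 0 -1 6; 0 0 0 1]
M⁻¹ · (0, -7, 23/4)ᵀ = (1, 2, 1/4)ᵀ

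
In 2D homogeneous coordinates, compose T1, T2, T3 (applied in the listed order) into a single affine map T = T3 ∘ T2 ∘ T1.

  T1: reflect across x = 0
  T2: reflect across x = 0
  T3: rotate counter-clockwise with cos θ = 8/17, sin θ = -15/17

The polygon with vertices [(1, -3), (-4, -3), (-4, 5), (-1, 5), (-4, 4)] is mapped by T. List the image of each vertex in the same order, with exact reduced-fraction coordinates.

T1 reflect across x = 0: (1, -3) → (-1, -3); (-4, -3) → (4, -3); (-4, 5) → (4, 5); (-1, 5) → (1, 5); (-4, 4) → (4, 4)
T2 reflect across x = 0: (-1, -3) → (1, -3); (4, -3) → (-4, -3); (4, 5) → (-4, 5); (1, 5) → (-1, 5); (4, 4) → (-4, 4)
T3 rotate counter-clockwise with cos θ = 8/17, sin θ = -15/17: (1, -3) → (-37/17, -39/17); (-4, -3) → (-77/17, 36/17); (-4, 5) → (43/17, 100/17); (-1, 5) → (67/17, 55/17); (-4, 4) → (28/17, 92/17)

image vertices: (-37/17, -39/17), (-77/17, 36/17), (43/17, 100/17), (67/17, 55/17), (28/17, 92/17)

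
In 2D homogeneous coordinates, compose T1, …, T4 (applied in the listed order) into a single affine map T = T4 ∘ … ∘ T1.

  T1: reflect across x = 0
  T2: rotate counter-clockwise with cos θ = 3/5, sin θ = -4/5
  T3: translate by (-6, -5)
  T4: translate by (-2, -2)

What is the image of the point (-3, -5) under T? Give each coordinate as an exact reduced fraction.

T1 reflect across x = 0: (-3, -5) → (3, -5)
T2 rotate counter-clockwise with cos θ = 3/5, sin θ = -4/5: (3, -5) → (-11/5, -27/5)
T3 translate by (-6, -5): (-11/5, -27/5) → (-41/5, -52/5)
T4 translate by (-2, -2): (-41/5, -52/5) → (-51/5, -62/5)

T(p) = (-51/5, -62/5)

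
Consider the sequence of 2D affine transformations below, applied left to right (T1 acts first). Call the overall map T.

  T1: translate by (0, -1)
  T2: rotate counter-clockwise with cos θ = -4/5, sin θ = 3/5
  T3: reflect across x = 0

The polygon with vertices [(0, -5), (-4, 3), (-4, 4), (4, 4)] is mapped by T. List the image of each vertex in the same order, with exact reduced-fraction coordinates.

T1 translate by (0, -1): (0, -5) → (0, -6); (-4, 3) → (-4, 2); (-4, 4) → (-4, 3); (4, 4) → (4, 3)
T2 rotate counter-clockwise with cos θ = -4/5, sin θ = 3/5: (0, -6) → (18/5, 24/5); (-4, 2) → (2, -4); (-4, 3) → (7/5, -24/5); (4, 3) → (-5, 0)
T3 reflect across x = 0: (18/5, 24/5) → (-18/5, 24/5); (2, -4) → (-2, -4); (7/5, -24/5) → (-7/5, -24/5); (-5, 0) → (5, 0)

image vertices: (-18/5, 24/5), (-2, -4), (-7/5, -24/5), (5, 0)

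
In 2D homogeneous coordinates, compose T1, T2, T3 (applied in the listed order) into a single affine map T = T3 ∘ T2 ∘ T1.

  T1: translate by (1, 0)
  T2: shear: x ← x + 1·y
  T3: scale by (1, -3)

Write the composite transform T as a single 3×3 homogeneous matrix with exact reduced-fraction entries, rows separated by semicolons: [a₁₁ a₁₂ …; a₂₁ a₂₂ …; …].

T1 = [1 0 1; 0 1 0; 0 0 1]
T2·T1 = [1 1 1; 0 1 0; 0 0 1]
T3·…·T1 = [1 1 1; 0 -3 0; 0 0 1]

T = [1 1 1; 0 -3 0; 0 0 1]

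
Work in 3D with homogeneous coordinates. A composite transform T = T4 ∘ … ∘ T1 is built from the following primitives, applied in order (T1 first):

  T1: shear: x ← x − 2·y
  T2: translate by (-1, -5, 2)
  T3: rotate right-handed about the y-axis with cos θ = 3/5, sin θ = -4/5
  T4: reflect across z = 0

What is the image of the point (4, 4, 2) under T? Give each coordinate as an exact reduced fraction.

T(p) = (-31/5, -1, 8/5)

T1 shear: x ← x − 2·y: (4, 4, 2) → (-4, 4, 2)
T2 translate by (-1, -5, 2): (-4, 4, 2) → (-5, -1, 4)
T3 rotate right-handed about the y-axis with cos θ = 3/5, sin θ = -4/5: (-5, -1, 4) → (-31/5, -1, -8/5)
T4 reflect across z = 0: (-31/5, -1, -8/5) → (-31/5, -1, 8/5)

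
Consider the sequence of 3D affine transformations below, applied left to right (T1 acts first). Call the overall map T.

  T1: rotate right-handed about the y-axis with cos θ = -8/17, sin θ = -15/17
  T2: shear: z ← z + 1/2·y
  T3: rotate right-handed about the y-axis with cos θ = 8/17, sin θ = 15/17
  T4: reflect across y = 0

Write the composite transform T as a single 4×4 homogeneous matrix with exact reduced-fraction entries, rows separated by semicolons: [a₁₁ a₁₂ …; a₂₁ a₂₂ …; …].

T = [161/289 15/34 -240/289 0; 0 -1 0 0; 240/289 4/17 161/289 0; 0 0 0 1]

T1 = [-8/17 0 -15/17 0; 0 1 0 0; 15/17 0 -8/17 0; 0 0 0 1]
T2·T1 = [-8/17 0 -15/17 0; 0 1 0 0; 15/17 1/2 -8/17 0; 0 0 0 1]
T3·…·T1 = [161/289 15/34 -240/289 0; 0 1 0 0; 240/289 4/17 161/289 0; 0 0 0 1]
T4·…·T1 = [161/289 15/34 -240/289 0; 0 -1 0 0; 240/289 4/17 161/289 0; 0 0 0 1]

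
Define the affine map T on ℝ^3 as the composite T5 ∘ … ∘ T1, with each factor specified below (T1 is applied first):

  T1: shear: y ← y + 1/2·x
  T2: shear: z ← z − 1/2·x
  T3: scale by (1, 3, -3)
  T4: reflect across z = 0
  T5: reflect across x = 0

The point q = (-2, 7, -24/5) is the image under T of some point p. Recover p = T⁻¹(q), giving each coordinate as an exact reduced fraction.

p = (2, 4/3, -3/5)

T1 = [1 0 0 0; 1/2 1 0 0; 0 0 1 0; 0 0 0 1]
T2·T1 = [1 0 0 0; 1/2 1 0 0; -1/2 0 1 0; 0 0 0 1]
T3·…·T1 = [1 0 0 0; 3/2 3 0 0; 3/2 0 -3 0; 0 0 0 1]
T4·…·T1 = [1 0 0 0; 3/2 3 0 0; -3/2 0 3 0; 0 0 0 1]
T5·…·T1 = [-1 0 0 0; 3/2 3 0 0; -3/2 0 3 0; 0 0 0 1]
det M = -9; M⁻¹ = [-1 0 0 0; 1/2 1/3 0 0; -1/2 0 1/3 0; 0 0 0 1]
M⁻¹ · (-2, 7, -24/5)ᵀ = (2, 4/3, -3/5)ᵀ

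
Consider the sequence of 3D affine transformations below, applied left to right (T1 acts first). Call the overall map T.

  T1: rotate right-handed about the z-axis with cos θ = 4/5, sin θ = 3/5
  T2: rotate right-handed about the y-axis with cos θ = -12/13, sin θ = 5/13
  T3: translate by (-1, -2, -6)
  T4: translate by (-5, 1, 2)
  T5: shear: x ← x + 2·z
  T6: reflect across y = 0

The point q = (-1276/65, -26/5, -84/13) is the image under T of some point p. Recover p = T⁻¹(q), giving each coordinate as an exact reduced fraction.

T1 = [4/5 -3/5 0 0; 3/5 4/5 0 0; 0 0 1 0; 0 0 0 1]
T2·T1 = [-48/65 36/65 5/13 0; 3/5 4/5 0 0; -4/13 3/13 -12/13 0; 0 0 0 1]
T3·…·T1 = [-48/65 36/65 5/13 -1; 3/5 4/5 0 -2; -4/13 3/13 -12/13 -6; 0 0 0 1]
T4·…·T1 = [-48/65 36/65 5/13 -6; 3/5 4/5 0 -1; -4/13 3/13 -12/13 -4; 0 0 0 1]
T5·…·T1 = [-88/65 66/65 -19/13 -14; 3/5 4/5 0 -1; -4/13 3/13 -12/13 -4; 0 0 0 1]
T6·…·T1 = [-88/65 66/65 -19/13 -14; -3/5 -4/5 0 1; -4/13 3/13 -12/13 -4; 0 0 0 1]
det M = -1; M⁻¹ = [-48/65 -3/5 76/65 -329/65; 36/65 -4/5 -57/65 328/65; 5/13 0 -22/13 -18/13; 0 0 0 1]
M⁻¹ · (-1276/65, -26/5, -84/13)ᵀ = (5, 4, 2)ᵀ

p = (5, 4, 2)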